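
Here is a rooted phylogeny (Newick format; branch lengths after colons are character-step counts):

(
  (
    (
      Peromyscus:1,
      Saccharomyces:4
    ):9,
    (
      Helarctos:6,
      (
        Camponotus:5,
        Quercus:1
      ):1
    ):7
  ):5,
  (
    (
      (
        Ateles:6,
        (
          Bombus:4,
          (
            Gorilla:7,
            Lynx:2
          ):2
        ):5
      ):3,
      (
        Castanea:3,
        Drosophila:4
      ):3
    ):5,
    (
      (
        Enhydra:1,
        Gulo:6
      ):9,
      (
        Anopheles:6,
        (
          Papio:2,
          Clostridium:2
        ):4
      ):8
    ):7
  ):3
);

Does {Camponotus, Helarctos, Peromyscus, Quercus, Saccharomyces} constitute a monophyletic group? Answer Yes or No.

Yes

The most recent common ancestor of these taxa subtends ((Peromyscus,Saccharomyces),(Helarctos,(Camponotus,Quercus))).
That clade has exactly 5 tips — every listed taxon and nothing else — so the group is monophyletic.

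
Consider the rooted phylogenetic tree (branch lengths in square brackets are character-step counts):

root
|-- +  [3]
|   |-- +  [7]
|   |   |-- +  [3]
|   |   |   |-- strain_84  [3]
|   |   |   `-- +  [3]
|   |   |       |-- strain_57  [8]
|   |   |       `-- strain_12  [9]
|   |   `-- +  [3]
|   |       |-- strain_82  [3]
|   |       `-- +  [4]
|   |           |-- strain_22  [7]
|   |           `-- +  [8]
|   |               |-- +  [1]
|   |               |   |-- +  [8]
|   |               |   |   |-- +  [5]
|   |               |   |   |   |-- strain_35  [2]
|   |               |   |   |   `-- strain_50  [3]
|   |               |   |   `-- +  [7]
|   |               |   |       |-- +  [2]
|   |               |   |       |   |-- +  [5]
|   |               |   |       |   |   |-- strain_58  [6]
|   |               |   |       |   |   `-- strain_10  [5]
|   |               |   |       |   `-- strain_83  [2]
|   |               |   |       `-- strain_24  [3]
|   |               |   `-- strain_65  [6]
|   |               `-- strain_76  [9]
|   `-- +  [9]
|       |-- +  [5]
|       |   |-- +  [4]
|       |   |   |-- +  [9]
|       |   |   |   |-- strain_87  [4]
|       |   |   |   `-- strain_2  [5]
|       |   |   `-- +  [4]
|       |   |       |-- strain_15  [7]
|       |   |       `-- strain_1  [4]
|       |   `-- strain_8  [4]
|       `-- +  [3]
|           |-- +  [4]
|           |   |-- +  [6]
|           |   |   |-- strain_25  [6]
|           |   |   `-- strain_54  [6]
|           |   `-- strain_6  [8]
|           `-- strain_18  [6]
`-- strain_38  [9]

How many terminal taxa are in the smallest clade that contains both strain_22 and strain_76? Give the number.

9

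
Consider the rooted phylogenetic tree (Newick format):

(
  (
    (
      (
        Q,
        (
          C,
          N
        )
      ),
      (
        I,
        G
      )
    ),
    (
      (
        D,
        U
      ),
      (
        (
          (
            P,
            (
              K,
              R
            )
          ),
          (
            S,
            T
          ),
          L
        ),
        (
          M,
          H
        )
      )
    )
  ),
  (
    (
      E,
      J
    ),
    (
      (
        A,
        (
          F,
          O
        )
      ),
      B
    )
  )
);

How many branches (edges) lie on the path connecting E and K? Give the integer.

The MRCA of E and K is the root of the tree.
From E up to that node: 3 branches. From K up to the same node: 7 branches. Total: 3 + 7 = 10.

10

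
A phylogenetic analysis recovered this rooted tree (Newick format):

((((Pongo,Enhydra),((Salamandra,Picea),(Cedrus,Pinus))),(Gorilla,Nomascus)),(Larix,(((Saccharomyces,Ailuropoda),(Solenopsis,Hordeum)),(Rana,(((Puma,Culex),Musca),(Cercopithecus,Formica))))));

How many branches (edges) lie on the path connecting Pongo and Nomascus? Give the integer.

The MRCA of Pongo and Nomascus is the node subtending (((Pongo,Enhydra),((Salamandra,Picea),(Cedrus,Pinus))),(Gorilla,Nomascus)).
From Pongo up to that node: 3 branches. From Nomascus up to the same node: 2 branches. Total: 3 + 2 = 5.

5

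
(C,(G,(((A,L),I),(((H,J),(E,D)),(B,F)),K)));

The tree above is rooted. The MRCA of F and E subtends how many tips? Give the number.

6

The MRCA of F and E is the node subtending (((H,J),(E,D)),(B,F)).
That clade contains 6 terminal taxa: B, D, E, F, H, J.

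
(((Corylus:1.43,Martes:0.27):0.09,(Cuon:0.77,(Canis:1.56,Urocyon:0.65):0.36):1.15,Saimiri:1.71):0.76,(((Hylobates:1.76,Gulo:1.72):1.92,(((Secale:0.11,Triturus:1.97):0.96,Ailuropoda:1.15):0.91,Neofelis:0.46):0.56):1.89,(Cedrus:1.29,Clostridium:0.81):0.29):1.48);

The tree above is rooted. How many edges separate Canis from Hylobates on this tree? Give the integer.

The MRCA of Canis and Hylobates is the root of the tree.
From Canis up to that node: 4 branches. From Hylobates up to the same node: 4 branches. Total: 4 + 4 = 8.

8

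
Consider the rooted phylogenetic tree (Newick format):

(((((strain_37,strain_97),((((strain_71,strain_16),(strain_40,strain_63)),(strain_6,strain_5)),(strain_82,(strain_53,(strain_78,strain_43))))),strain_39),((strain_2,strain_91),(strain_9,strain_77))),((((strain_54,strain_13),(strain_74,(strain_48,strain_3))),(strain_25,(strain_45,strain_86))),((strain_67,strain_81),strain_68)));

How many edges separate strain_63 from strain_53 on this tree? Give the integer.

The MRCA of strain_63 and strain_53 is the node subtending ((((strain_71,strain_16),(strain_40,strain_63)),(strain_6,strain_5)),(strain_82,(strain_53,(strain_78,strain_43)))).
From strain_63 up to that node: 4 branches. From strain_53 up to the same node: 3 branches. Total: 4 + 3 = 7.

7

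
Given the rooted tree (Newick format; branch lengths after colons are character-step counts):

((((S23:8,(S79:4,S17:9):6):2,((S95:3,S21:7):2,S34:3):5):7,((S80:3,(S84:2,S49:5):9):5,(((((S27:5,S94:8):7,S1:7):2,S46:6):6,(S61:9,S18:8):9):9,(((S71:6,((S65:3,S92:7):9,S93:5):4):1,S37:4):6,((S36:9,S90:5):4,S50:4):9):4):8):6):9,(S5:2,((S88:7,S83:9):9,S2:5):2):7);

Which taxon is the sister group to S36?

S90

S36 attaches to the tree at the node subtending (S36,S90).
The other lineage descending from that same node — the sister group — is the single tip S90.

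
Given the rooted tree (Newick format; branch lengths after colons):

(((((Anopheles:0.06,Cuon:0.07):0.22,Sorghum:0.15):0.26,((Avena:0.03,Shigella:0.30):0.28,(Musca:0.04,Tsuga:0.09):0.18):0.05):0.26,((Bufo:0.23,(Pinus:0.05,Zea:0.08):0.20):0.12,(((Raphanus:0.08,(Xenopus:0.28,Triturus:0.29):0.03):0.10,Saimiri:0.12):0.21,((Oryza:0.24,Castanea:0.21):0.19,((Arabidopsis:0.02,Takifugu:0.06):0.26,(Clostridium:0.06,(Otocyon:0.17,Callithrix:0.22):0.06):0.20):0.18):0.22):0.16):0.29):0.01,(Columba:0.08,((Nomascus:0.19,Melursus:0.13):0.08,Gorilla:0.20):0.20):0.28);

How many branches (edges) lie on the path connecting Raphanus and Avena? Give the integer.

9

The MRCA of Raphanus and Avena is the node subtending ((((Anopheles,Cuon),Sorghum),((Avena,Shigella),(Musca,Tsuga))),((Bufo,(Pinus,Zea)),(((Raphanus,(Xenopus,Triturus)),Saimiri),((Oryza,Castanea),((Arabidopsis,Takifugu),(Clostridium,(Otocyon,Callithrix))))))).
From Raphanus up to that node: 5 branches. From Avena up to the same node: 4 branches. Total: 5 + 4 = 9.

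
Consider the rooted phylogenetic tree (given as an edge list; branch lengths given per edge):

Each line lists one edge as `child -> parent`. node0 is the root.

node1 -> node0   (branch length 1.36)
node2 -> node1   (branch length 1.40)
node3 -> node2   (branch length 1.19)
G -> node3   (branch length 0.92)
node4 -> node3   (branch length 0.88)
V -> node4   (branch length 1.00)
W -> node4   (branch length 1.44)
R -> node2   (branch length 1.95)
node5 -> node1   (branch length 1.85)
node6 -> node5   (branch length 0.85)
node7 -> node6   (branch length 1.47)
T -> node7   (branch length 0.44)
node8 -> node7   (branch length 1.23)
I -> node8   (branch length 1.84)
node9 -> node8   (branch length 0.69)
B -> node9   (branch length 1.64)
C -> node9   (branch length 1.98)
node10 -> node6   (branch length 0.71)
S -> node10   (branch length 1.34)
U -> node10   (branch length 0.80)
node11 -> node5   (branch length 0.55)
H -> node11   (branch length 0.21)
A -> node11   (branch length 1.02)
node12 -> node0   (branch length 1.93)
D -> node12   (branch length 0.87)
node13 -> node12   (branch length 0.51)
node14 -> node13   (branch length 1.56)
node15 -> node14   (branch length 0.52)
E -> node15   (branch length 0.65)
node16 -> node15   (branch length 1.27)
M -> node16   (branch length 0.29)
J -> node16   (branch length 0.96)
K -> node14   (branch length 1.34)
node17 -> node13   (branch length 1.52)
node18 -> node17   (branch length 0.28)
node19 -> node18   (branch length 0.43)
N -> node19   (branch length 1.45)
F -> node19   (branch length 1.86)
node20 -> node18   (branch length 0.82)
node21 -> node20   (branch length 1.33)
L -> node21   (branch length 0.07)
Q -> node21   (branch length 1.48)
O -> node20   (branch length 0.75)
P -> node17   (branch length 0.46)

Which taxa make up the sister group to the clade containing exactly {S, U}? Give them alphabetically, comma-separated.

The clade containing exactly {S, U} attaches to the tree at the node subtending ((T,(I,(B,C))),(S,U)).
The other lineage descending from that same node — the sister group — is (T,(I,(B,C))); its 4 tips in alphabetical order are the answer.

B, C, I, T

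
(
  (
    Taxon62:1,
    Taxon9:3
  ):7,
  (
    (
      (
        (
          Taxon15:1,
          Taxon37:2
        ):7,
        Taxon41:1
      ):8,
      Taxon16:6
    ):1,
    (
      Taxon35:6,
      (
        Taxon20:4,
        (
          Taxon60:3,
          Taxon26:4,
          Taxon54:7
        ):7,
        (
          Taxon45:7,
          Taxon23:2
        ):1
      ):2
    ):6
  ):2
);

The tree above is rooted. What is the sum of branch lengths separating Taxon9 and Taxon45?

The path runs Taxon9 → … → MRCA → … → Taxon45; the MRCA is the root of the tree.
Branch lengths along that path: 3 + 7 + 2 + 6 + 2 + 1 + 7 = 28.

28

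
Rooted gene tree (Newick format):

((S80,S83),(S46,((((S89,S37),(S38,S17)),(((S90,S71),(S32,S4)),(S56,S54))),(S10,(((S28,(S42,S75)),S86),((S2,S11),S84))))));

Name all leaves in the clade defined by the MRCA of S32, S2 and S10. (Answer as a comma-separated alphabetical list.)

S10, S11, S17, S2, S28, S32, S37, S38, S4, S42, S54, S56, S71, S75, S84, S86, S89, S90

Tracing S32: it sits inside (S32,S4).
Tracing S2: it sits inside (S2,S11).
Tracing S10: it sits inside (S10,(((S28,(S42,S75)),S86),((S2,S11),S84))).
The smallest clade enclosing all 3 is ((((S89,S37),(S38,S17)),(((S90,S71),(S32,S4)),(S56,S54))),(S10,(((S28,(S42,S75)),S86),((S2,S11),S84)))); the answer is its 18 terminal taxa in alphabetical order.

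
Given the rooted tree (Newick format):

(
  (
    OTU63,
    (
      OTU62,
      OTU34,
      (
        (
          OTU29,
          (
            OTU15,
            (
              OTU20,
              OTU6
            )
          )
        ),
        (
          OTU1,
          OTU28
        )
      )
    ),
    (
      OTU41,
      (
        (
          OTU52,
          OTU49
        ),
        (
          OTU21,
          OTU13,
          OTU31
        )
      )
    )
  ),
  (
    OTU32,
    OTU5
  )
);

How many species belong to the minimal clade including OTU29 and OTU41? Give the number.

The MRCA of OTU29 and OTU41 is the node subtending (OTU63,(OTU62,OTU34,((OTU29,(OTU15,(OTU20,OTU6))),(OTU1,OTU28))),(OTU41,((OTU52,OTU49),(OTU21,OTU13,OTU31)))).
That clade contains 15 terminal taxa: OTU1, OTU13, OTU15, OTU20, OTU21, OTU28, OTU29, OTU31, OTU34, OTU41, OTU49, OTU52, OTU6, OTU62, OTU63.

15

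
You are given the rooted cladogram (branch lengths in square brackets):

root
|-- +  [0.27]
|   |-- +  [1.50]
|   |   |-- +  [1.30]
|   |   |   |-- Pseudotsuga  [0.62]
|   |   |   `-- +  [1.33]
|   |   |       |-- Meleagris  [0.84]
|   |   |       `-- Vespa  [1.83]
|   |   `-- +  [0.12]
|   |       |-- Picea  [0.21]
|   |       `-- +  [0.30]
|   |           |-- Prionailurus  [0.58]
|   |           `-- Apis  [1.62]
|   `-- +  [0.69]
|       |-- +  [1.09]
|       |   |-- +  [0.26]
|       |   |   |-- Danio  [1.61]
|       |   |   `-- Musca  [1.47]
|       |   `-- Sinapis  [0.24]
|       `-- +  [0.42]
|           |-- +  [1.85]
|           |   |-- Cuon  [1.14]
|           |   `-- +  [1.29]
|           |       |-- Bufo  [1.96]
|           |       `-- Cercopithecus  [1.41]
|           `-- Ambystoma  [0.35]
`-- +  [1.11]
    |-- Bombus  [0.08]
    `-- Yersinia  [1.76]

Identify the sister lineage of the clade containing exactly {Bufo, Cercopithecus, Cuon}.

Ambystoma

The clade containing exactly {Bufo, Cercopithecus, Cuon} attaches to the tree at the node subtending ((Cuon,(Bufo,Cercopithecus)),Ambystoma).
The other lineage descending from that same node — the sister group — is the single tip Ambystoma.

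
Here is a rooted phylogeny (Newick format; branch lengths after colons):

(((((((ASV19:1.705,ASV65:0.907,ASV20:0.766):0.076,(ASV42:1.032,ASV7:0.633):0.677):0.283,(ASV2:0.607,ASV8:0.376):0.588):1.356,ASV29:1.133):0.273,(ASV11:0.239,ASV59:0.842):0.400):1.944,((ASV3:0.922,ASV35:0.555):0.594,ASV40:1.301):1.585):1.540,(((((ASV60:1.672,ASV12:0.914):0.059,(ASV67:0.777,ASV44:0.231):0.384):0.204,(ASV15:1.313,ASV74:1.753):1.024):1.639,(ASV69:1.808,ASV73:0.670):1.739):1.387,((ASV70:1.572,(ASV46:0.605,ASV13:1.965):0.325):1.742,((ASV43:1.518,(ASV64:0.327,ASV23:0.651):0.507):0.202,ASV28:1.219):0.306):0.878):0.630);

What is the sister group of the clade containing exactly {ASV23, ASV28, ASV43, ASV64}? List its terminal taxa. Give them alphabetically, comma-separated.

The clade containing exactly {ASV23, ASV28, ASV43, ASV64} attaches to the tree at the node subtending ((ASV70,(ASV46,ASV13)),((ASV43,(ASV64,ASV23)),ASV28)).
The other lineage descending from that same node — the sister group — is (ASV70,(ASV46,ASV13)); its 3 tips in alphabetical order are the answer.

ASV13, ASV46, ASV70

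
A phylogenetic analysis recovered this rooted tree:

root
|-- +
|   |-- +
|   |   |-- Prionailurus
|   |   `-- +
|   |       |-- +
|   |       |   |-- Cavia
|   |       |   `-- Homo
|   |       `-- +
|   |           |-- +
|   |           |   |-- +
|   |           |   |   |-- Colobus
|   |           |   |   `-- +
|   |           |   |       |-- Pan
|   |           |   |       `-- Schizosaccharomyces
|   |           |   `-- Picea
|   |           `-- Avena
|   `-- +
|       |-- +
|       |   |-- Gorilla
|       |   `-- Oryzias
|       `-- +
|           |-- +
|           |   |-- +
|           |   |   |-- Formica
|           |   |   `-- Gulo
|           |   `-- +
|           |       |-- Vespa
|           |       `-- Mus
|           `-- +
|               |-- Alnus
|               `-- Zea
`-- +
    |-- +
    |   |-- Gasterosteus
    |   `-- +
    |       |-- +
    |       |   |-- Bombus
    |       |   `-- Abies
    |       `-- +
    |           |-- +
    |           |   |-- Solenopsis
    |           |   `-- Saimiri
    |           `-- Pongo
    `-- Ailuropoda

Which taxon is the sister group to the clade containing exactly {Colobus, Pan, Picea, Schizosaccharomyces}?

Avena

The clade containing exactly {Colobus, Pan, Picea, Schizosaccharomyces} attaches to the tree at the node subtending (((Colobus,(Pan,Schizosaccharomyces)),Picea),Avena).
The other lineage descending from that same node — the sister group — is the single tip Avena.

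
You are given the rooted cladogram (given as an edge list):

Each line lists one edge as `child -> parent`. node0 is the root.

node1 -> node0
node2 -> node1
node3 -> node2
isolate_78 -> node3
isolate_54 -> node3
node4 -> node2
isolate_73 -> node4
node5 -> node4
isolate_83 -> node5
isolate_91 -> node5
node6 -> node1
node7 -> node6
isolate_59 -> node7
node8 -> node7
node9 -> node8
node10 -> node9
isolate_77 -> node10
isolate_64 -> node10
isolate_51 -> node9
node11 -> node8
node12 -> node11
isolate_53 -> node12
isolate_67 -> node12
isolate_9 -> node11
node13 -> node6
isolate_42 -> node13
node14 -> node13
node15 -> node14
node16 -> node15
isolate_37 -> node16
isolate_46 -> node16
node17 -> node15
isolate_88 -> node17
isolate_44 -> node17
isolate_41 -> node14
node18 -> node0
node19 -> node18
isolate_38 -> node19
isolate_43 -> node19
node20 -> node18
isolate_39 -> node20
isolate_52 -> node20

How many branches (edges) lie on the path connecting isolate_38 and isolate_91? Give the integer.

8

The MRCA of isolate_38 and isolate_91 is the root of the tree.
From isolate_38 up to that node: 3 branches. From isolate_91 up to the same node: 5 branches. Total: 3 + 5 = 8.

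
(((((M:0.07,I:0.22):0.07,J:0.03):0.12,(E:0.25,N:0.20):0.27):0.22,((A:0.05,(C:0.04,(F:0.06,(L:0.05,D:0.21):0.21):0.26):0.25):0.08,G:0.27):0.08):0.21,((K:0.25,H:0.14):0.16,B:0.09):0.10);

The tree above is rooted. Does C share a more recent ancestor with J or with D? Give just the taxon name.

The MRCA of C and D subtends (C,(F,(L,D))) (4 taxa).
The MRCA of C and J subtends ((((M,I),J),(E,N)),((A,(C,(F,(L,D)))),G)) (11 taxa).
The first is nested inside the second, so C shares a more recent common ancestor with D.

D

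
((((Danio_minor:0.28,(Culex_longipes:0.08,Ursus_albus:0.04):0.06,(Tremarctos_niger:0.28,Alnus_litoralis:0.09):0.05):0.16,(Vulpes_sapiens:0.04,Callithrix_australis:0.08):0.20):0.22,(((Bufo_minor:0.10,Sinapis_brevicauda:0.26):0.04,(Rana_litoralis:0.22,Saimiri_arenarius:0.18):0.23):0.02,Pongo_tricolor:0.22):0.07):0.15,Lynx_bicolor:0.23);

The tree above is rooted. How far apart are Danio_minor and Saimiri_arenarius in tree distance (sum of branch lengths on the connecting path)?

1.16

The path runs Danio_minor → … → MRCA → … → Saimiri_arenarius; the MRCA is the node subtending (((Danio_minor,(Culex_longipes,Ursus_albus),(Tremarctos_niger,Alnus_litoralis)),(Vulpes_sapiens,Callithrix_australis)),(((Bufo_minor,Sinapis_brevicauda),(Rana_litoralis,Saimiri_arenarius)),Pongo_tricolor)).
Branch lengths along that path: 0.28 + 0.16 + 0.22 + 0.07 + 0.02 + 0.23 + 0.18 = 1.16.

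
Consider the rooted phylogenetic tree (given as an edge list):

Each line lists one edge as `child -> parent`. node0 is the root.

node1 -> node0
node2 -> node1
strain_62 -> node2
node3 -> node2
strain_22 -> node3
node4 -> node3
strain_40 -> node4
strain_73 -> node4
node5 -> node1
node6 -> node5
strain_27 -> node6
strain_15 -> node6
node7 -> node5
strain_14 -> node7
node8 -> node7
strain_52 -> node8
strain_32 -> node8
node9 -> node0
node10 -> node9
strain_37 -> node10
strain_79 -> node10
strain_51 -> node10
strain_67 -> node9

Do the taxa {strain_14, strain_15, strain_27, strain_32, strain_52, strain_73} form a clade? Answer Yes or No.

The MRCA of the listed taxa subtends ((strain_62,(strain_22,(strain_40,strain_73))),((strain_27,strain_15),(strain_14,(strain_52,strain_32)))).
That clade also contains strain_22, strain_40, strain_62, which are not in the proposed group, so the group is not monophyletic.

No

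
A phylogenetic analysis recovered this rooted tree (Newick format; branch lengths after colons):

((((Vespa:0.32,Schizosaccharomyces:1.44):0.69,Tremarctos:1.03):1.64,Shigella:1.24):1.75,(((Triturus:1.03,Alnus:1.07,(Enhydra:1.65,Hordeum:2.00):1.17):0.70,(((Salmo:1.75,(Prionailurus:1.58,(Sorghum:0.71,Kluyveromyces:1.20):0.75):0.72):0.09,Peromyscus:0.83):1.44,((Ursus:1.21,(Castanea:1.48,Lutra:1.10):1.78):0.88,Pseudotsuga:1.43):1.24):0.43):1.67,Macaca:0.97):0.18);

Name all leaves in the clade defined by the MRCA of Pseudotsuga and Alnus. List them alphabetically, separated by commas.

Alnus, Castanea, Enhydra, Hordeum, Kluyveromyces, Lutra, Peromyscus, Prionailurus, Pseudotsuga, Salmo, Sorghum, Triturus, Ursus

Tracing Pseudotsuga: it sits inside ((Ursus,(Castanea,Lutra)),Pseudotsuga).
Tracing Alnus: it sits inside (Triturus,Alnus,(Enhydra,Hordeum)).
The smallest clade enclosing both is ((Triturus,Alnus,(Enhydra,Hordeum)),(((Salmo,(Prionailurus,(Sorghum,Kluyveromyces))),Peromyscus),((Ursus,(Castanea,Lutra)),Pseudotsuga))); the answer is its 13 terminal taxa in alphabetical order.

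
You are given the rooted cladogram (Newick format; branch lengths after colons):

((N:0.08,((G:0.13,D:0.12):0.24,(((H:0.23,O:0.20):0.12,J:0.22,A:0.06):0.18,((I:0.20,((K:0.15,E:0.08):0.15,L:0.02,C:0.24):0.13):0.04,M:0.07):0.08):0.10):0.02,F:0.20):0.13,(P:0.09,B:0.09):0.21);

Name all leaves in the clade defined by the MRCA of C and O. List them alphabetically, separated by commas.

Tracing C: it sits inside ((K,E),L,C).
Tracing O: it sits inside (H,O).
The smallest clade enclosing both is (((H,O),J,A),((I,((K,E),L,C)),M)); the answer is its 10 terminal taxa in alphabetical order.

A, C, E, H, I, J, K, L, M, O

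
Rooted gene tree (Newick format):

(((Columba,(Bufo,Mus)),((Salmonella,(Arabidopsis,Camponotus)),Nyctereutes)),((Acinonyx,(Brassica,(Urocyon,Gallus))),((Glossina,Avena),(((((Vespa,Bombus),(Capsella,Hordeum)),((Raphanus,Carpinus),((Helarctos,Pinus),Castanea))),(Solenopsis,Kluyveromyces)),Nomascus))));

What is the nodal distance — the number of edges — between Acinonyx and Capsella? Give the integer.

The MRCA of Acinonyx and Capsella is the node subtending ((Acinonyx,(Brassica,(Urocyon,Gallus))),((Glossina,Avena),(((((Vespa,Bombus),(Capsella,Hordeum)),((Raphanus,Carpinus),((Helarctos,Pinus),Castanea))),(Solenopsis,Kluyveromyces)),Nomascus))).
From Acinonyx up to that node: 2 branches. From Capsella up to the same node: 7 branches. Total: 2 + 7 = 9.

9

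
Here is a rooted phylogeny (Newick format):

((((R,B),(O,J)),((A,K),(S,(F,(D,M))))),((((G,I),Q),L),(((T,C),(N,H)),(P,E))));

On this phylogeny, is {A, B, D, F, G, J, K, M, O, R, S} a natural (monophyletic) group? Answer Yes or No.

No

The MRCA of the listed taxa is the root, so the smallest clade containing them is the whole tree.
That clade also contains C, E, H, I, L, N, P, Q, T, which are not in the proposed group, so the group is not monophyletic.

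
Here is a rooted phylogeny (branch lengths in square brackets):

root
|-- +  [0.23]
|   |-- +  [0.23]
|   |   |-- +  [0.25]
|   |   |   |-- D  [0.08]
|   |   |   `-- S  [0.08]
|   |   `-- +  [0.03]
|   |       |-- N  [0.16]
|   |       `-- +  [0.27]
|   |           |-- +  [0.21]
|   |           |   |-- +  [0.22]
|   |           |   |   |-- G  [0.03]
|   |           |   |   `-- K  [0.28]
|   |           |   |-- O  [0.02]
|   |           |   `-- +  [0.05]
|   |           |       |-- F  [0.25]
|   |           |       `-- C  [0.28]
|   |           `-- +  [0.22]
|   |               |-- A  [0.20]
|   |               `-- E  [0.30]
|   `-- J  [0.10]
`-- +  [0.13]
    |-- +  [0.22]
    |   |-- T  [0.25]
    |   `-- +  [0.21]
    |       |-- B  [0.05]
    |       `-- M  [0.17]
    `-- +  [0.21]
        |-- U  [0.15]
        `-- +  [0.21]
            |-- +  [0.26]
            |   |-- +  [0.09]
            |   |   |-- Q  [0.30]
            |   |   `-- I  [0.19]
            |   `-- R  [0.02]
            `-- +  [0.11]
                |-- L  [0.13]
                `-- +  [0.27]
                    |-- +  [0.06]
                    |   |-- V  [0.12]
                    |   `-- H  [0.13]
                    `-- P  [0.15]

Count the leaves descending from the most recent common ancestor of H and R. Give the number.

The MRCA of H and R is the node subtending (((Q,I),R),(L,((V,H),P))).
That clade contains 7 terminal taxa: H, I, L, P, Q, R, V.

7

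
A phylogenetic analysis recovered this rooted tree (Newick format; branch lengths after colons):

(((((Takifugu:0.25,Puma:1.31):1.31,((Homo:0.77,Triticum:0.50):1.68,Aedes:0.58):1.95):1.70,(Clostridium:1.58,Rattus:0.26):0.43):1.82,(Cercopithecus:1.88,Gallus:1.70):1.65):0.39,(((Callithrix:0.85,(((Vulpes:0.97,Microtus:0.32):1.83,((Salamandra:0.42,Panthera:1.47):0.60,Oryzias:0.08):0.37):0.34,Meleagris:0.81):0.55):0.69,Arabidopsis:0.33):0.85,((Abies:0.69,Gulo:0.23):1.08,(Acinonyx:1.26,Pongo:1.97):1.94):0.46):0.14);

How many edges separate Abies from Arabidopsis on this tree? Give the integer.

5

The MRCA of Abies and Arabidopsis is the node subtending (((Callithrix,(((Vulpes,Microtus),((Salamandra,Panthera),Oryzias)),Meleagris)),Arabidopsis),((Abies,Gulo),(Acinonyx,Pongo))).
From Abies up to that node: 3 branches. From Arabidopsis up to the same node: 2 branches. Total: 3 + 2 = 5.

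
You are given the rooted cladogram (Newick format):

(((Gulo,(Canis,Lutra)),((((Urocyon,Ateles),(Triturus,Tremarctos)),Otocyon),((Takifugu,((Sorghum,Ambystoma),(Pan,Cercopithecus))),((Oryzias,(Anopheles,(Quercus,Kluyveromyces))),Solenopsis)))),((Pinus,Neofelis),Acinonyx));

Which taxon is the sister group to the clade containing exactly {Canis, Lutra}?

Gulo

The clade containing exactly {Canis, Lutra} attaches to the tree at the node subtending (Gulo,(Canis,Lutra)).
The other lineage descending from that same node — the sister group — is the single tip Gulo.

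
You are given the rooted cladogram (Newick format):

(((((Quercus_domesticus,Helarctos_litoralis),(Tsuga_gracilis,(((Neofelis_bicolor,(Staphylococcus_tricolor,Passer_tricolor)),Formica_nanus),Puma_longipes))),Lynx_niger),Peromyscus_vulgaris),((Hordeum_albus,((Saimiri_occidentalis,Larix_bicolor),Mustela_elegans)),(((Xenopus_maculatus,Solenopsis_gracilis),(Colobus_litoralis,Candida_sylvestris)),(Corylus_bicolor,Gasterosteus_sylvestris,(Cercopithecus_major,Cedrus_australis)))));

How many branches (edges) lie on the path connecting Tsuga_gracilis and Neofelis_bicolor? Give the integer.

5

The MRCA of Tsuga_gracilis and Neofelis_bicolor is the node subtending (Tsuga_gracilis,(((Neofelis_bicolor,(Staphylococcus_tricolor,Passer_tricolor)),Formica_nanus),Puma_longipes)).
From Tsuga_gracilis up to that node: 1 branch. From Neofelis_bicolor up to the same node: 4 branches. Total: 1 + 4 = 5.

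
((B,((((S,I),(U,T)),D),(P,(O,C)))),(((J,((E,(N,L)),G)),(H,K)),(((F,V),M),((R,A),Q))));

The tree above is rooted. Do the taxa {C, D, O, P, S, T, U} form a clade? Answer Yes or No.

The MRCA of the listed taxa subtends ((((S,I),(U,T)),D),(P,(O,C))).
That clade also contains I, which is not in the proposed group, so the group is not monophyletic.

No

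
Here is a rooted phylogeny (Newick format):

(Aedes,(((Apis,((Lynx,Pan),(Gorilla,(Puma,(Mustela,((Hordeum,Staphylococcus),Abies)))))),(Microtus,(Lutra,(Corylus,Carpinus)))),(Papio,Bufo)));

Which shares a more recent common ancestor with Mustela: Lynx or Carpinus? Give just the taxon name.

The MRCA of Mustela and Lynx subtends ((Lynx,Pan),(Gorilla,(Puma,(Mustela,((Hordeum,Staphylococcus),Abies))))) (8 taxa).
The MRCA of Mustela and Carpinus subtends ((Apis,((Lynx,Pan),(Gorilla,(Puma,(Mustela,((Hordeum,Staphylococcus),Abies)))))),(Microtus,(Lutra,(Corylus,Carpinus)))) (13 taxa).
The first is nested inside the second, so Mustela shares a more recent common ancestor with Lynx.

Lynx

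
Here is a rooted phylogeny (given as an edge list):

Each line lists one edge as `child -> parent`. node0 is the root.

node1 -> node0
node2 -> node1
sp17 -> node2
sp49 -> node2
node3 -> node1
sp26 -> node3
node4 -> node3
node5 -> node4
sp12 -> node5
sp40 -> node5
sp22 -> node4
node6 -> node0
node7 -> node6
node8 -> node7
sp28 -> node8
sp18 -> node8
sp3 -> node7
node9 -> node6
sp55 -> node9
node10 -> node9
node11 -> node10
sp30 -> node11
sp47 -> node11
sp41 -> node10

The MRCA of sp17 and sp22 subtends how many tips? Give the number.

6

The MRCA of sp17 and sp22 is the node subtending ((sp17,sp49),(sp26,((sp12,sp40),sp22))).
That clade contains 6 terminal taxa: sp12, sp17, sp22, sp26, sp40, sp49.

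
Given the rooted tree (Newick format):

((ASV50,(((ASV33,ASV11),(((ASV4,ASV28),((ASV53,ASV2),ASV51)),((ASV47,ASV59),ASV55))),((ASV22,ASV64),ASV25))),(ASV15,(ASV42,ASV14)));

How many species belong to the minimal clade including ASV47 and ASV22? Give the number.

13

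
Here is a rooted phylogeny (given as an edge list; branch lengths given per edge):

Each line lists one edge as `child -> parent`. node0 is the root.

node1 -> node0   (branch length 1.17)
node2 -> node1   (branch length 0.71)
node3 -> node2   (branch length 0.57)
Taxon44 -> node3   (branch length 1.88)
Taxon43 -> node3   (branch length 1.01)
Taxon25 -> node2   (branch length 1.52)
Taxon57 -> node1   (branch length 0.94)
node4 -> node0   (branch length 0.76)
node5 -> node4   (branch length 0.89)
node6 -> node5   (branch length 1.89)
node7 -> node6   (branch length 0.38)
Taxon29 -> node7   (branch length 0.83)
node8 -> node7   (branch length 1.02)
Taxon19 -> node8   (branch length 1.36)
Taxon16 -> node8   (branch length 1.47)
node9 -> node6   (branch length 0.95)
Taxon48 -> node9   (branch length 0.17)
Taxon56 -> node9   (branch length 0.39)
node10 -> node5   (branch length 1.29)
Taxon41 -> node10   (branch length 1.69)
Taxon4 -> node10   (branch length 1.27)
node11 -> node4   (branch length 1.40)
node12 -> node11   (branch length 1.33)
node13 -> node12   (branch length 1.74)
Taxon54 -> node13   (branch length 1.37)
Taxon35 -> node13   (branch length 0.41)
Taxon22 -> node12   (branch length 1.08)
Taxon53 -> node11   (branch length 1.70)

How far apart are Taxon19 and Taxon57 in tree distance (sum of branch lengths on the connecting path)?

8.41

The path runs Taxon19 → … → MRCA → … → Taxon57; the MRCA is the root of the tree.
Branch lengths along that path: 1.36 + 1.02 + 0.38 + 1.89 + 0.89 + 0.76 + 1.17 + 0.94 = 8.41.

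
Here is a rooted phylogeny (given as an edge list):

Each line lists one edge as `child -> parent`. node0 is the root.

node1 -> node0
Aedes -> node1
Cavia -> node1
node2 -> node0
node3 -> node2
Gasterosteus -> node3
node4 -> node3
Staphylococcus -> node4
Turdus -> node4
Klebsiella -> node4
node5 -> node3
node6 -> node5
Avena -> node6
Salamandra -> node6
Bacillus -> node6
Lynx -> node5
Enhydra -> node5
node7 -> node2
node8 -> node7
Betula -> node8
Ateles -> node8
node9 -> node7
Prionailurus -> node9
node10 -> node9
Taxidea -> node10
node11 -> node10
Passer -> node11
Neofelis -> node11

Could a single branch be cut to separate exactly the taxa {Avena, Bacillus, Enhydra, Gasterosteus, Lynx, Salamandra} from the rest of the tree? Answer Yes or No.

The MRCA of the listed taxa subtends (Gasterosteus,(Staphylococcus,Turdus,Klebsiella),((Avena,Salamandra,Bacillus),Lynx,Enhydra)).
That clade also contains Klebsiella, Staphylococcus, Turdus, which are not in the proposed group, so the group is not monophyletic.

No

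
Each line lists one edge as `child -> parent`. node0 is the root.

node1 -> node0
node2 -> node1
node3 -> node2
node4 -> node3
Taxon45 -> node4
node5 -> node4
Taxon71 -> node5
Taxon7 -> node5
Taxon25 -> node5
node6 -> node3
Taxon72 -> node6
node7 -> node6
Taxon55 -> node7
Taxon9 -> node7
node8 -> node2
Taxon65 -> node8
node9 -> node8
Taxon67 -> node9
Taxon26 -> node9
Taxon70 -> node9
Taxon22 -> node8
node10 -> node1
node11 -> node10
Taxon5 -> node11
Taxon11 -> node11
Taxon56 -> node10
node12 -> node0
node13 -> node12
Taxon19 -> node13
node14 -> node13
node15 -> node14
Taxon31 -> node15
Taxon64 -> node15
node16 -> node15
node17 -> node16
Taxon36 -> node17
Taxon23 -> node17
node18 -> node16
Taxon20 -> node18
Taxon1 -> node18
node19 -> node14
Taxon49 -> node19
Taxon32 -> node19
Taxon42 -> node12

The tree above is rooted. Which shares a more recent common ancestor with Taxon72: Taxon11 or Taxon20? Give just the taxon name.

Taxon11

The MRCA of Taxon72 and Taxon11 subtends ((((Taxon45,(Taxon71,Taxon7,Taxon25)),(Taxon72,(Taxon55,Taxon9))),(Taxon65,(Taxon67,Taxon26,Taxon70),Taxon22)),((Taxon5,Taxon11),Taxon56)) (15 taxa).
The MRCA of Taxon72 and Taxon20 is the root, subtending the entire tree (25 taxa).
The first is nested inside the second, so Taxon72 shares a more recent common ancestor with Taxon11.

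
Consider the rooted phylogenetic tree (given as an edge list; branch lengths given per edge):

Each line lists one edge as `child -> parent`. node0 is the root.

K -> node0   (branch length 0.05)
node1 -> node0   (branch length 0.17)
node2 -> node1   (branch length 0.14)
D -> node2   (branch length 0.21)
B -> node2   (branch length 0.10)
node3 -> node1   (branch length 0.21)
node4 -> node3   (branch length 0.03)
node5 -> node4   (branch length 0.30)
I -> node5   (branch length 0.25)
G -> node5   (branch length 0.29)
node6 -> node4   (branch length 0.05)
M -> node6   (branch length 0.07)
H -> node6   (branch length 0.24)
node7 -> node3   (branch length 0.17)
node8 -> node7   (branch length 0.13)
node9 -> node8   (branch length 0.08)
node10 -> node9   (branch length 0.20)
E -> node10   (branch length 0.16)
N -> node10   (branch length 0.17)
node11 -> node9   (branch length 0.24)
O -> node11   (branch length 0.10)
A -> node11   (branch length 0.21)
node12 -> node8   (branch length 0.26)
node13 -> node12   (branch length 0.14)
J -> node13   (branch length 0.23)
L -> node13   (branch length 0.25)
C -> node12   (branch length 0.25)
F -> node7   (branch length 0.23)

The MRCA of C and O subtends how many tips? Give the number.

The MRCA of C and O is the node subtending (((E,N),(O,A)),((J,L),C)).
That clade contains 7 terminal taxa: A, C, E, J, L, N, O.

7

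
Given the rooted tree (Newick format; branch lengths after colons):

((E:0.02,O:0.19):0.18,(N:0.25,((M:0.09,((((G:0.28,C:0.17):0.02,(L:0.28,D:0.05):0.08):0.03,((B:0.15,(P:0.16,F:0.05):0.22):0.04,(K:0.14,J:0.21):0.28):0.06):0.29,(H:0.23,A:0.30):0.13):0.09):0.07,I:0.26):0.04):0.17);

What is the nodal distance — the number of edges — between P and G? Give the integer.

The MRCA of P and G is the node subtending (((G,C),(L,D)),((B,(P,F)),(K,J))).
From P up to that node: 4 branches. From G up to the same node: 3 branches. Total: 4 + 3 = 7.

7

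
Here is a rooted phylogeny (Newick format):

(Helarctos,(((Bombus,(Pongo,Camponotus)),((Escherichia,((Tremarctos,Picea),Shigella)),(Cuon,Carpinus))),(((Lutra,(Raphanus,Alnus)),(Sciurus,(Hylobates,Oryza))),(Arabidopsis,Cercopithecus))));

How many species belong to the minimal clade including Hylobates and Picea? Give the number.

The MRCA of Hylobates and Picea is the node subtending (((Bombus,(Pongo,Camponotus)),((Escherichia,((Tremarctos,Picea),Shigella)),(Cuon,Carpinus))),(((Lutra,(Raphanus,Alnus)),(Sciurus,(Hylobates,Oryza))),(Arabidopsis,Cercopithecus))).
That clade contains 17 terminal taxa: Alnus, Arabidopsis, Bombus, Camponotus, Carpinus, Cercopithecus, Cuon, Escherichia, Hylobates, Lutra, Oryza, Picea, Pongo, Raphanus, Sciurus, Shigella, Tremarctos.

17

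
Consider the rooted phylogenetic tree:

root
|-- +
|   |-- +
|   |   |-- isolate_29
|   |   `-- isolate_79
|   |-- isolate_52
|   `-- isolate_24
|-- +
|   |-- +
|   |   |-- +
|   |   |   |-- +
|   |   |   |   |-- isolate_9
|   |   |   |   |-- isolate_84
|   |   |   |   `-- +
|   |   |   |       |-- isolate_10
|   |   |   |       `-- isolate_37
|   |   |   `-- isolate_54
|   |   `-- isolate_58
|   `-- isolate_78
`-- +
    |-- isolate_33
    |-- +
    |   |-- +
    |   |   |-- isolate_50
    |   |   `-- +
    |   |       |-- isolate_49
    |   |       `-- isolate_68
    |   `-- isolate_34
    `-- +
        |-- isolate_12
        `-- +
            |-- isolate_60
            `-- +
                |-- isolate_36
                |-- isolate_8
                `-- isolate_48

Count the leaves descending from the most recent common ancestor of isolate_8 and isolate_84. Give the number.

21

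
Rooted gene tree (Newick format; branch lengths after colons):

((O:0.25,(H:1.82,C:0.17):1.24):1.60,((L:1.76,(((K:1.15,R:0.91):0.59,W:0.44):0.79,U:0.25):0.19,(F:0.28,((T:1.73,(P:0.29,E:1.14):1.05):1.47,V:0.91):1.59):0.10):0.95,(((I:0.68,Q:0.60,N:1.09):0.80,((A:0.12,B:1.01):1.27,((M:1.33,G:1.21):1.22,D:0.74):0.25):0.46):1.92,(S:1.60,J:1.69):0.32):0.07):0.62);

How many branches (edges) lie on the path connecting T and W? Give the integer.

The MRCA of T and W is the node subtending (L,(((K,R),W),U),(F,((T,(P,E)),V))).
From T up to that node: 4 branches. From W up to the same node: 3 branches. Total: 4 + 3 = 7.

7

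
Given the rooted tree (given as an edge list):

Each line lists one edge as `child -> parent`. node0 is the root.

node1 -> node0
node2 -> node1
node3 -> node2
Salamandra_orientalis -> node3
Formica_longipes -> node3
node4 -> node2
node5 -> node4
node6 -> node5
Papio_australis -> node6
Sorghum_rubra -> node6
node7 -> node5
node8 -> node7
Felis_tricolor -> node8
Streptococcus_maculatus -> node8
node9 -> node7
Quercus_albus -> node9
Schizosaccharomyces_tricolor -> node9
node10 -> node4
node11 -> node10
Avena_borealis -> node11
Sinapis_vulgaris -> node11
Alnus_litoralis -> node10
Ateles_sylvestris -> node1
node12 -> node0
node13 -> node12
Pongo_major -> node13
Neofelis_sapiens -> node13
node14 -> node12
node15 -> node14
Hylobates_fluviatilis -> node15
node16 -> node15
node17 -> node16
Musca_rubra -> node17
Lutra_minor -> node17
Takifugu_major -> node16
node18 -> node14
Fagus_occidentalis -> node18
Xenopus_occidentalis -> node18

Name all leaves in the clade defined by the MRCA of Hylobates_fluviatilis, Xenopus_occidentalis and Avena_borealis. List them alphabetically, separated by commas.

Tracing Hylobates_fluviatilis: it sits inside (Hylobates_fluviatilis,((Musca_rubra,Lutra_minor),Takifugu_major)).
Tracing Xenopus_occidentalis: it sits inside (Fagus_occidentalis,Xenopus_occidentalis).
Tracing Avena_borealis: it sits inside (Avena_borealis,Sinapis_vulgaris).
The smallest clade enclosing all 3 is the whole tree (their MRCA is the root), so the answer is all 20 tips in alphabetical order.

Alnus_litoralis, Ateles_sylvestris, Avena_borealis, Fagus_occidentalis, Felis_tricolor, Formica_longipes, Hylobates_fluviatilis, Lutra_minor, Musca_rubra, Neofelis_sapiens, Papio_australis, Pongo_major, Quercus_albus, Salamandra_orientalis, Schizosaccharomyces_tricolor, Sinapis_vulgaris, Sorghum_rubra, Streptococcus_maculatus, Takifugu_major, Xenopus_occidentalis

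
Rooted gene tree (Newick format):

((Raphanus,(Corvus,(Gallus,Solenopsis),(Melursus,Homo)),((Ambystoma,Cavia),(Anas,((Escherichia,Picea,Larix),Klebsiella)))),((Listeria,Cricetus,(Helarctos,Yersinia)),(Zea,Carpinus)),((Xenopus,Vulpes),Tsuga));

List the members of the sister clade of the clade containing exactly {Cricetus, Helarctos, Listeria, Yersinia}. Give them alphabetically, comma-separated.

The clade containing exactly {Cricetus, Helarctos, Listeria, Yersinia} attaches to the tree at the node subtending ((Listeria,Cricetus,(Helarctos,Yersinia)),(Zea,Carpinus)).
The other lineage descending from that same node — the sister group — is (Zea,Carpinus); its 2 tips in alphabetical order are the answer.

Carpinus, Zea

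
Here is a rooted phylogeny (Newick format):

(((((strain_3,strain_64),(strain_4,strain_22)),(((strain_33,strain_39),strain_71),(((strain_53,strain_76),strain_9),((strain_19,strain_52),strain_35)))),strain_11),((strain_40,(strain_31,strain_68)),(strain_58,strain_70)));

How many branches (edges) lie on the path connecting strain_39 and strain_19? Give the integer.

7

The MRCA of strain_39 and strain_19 is the node subtending (((strain_33,strain_39),strain_71),(((strain_53,strain_76),strain_9),((strain_19,strain_52),strain_35))).
From strain_39 up to that node: 3 branches. From strain_19 up to the same node: 4 branches. Total: 3 + 4 = 7.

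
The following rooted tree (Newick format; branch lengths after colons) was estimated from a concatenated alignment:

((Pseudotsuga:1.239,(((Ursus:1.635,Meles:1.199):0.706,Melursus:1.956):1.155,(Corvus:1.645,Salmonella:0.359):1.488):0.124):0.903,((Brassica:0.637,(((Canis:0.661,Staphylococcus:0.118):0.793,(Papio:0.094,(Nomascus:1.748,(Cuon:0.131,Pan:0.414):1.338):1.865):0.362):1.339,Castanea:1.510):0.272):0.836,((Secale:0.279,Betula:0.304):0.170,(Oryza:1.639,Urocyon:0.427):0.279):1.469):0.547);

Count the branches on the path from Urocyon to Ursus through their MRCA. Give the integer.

9

The MRCA of Urocyon and Ursus is the root of the tree.
From Urocyon up to that node: 4 branches. From Ursus up to the same node: 5 branches. Total: 4 + 5 = 9.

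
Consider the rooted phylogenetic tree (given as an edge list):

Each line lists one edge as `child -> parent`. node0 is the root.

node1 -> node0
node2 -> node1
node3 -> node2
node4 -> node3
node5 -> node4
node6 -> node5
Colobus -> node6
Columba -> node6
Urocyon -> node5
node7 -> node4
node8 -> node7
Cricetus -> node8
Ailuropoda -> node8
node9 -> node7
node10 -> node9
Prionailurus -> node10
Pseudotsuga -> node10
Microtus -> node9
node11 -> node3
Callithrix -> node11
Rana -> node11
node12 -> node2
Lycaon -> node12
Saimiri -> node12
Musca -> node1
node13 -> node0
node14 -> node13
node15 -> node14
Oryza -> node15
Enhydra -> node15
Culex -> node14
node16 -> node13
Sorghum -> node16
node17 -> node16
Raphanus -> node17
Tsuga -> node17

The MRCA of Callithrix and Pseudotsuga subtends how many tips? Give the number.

10

The MRCA of Callithrix and Pseudotsuga is the node subtending ((((Colobus,Columba),Urocyon),((Cricetus,Ailuropoda),((Prionailurus,Pseudotsuga),Microtus))),(Callithrix,Rana)).
That clade contains 10 terminal taxa: Ailuropoda, Callithrix, Colobus, Columba, Cricetus, Microtus, Prionailurus, Pseudotsuga, Rana, Urocyon.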